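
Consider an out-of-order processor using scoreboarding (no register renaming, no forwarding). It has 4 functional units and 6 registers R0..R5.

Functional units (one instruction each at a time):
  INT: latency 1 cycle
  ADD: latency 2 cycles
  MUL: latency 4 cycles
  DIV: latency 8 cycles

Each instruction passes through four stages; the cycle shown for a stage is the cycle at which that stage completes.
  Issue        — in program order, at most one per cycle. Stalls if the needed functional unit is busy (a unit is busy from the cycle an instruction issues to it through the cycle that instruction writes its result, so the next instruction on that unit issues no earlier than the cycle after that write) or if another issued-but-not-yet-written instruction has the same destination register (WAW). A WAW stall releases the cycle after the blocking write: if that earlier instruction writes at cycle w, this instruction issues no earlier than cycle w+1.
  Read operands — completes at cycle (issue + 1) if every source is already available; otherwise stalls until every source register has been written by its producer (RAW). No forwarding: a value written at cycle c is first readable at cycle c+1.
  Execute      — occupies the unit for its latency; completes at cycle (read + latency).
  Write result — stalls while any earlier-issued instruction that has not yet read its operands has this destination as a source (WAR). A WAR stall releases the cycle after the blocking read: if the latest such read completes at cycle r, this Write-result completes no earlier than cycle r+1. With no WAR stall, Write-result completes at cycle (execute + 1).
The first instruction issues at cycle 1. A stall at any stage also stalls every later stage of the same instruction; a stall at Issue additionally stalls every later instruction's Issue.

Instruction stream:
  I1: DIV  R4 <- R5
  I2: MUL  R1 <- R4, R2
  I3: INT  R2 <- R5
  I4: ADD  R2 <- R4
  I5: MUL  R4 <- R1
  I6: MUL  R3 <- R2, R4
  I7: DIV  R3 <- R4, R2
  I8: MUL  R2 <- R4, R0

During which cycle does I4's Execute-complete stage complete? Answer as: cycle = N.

cycle = 17

I1  is:1  ro:2  ex:10  wr:11
I2  is:2  ro:12  ex:16  wr:17  — RAW R4: wait I1 write@11
I3  is:3  ro:4  ex:5  wr:13  — WAR R2: wait I2 read@12
I4  is:14  ro:15  ex:17  wr:18  — WAW R2: wait I3 write@13
I5  is:18  ro:19  ex:23  wr:24  — struct: MUL busy until I2 writes@17
I6  is:25  ro:26  ex:30  wr:31  — struct: MUL busy until I5 writes@24
I7  is:32  ro:33  ex:41  wr:42  — WAW R3: wait I6 write@31
I8  is:33  ro:34  ex:38  wr:39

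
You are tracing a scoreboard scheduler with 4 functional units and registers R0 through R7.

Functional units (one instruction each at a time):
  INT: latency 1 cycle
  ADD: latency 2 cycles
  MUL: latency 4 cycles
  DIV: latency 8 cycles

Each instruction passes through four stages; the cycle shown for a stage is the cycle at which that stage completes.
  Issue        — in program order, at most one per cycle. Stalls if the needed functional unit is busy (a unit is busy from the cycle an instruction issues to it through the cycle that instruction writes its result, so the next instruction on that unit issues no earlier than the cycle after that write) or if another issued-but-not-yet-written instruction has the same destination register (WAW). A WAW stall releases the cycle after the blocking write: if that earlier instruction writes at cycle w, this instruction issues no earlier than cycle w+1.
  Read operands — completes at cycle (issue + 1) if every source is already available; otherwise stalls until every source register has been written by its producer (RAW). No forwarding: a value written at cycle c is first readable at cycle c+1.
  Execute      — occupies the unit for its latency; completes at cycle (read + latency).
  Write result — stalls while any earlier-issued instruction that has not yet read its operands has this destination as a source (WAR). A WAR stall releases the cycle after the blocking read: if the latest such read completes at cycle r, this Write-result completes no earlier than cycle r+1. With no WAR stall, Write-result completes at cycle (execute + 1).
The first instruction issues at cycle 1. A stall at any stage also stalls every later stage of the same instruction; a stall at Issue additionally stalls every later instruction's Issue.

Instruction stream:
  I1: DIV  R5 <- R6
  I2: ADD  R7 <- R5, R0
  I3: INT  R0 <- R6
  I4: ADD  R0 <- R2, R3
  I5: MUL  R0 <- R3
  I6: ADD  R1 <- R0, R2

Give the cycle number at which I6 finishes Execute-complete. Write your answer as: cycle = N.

cycle = 30

t=1  I1→DIV
t=2  I1 RO, I2→ADD
t=3  I3→INT
t=4  I3 RO
t=5  I3 EX
t=10  I1 EX
t=11  I1 WR R5
t=12  I2 RO
t=13  I3 WR R0
t=14  I2 EX
t=15  I2 WR R7
t=16  I4→ADD
t=17  I4 RO
t=19  I4 EX
t=20  I4 WR R0
t=21  I5→MUL
t=22  I5 RO, I6→ADD
t=26  I5 EX
t=27  I5 WR R0
t=28  I6 RO
t=30  I6 EX
t=31  I6 WR R1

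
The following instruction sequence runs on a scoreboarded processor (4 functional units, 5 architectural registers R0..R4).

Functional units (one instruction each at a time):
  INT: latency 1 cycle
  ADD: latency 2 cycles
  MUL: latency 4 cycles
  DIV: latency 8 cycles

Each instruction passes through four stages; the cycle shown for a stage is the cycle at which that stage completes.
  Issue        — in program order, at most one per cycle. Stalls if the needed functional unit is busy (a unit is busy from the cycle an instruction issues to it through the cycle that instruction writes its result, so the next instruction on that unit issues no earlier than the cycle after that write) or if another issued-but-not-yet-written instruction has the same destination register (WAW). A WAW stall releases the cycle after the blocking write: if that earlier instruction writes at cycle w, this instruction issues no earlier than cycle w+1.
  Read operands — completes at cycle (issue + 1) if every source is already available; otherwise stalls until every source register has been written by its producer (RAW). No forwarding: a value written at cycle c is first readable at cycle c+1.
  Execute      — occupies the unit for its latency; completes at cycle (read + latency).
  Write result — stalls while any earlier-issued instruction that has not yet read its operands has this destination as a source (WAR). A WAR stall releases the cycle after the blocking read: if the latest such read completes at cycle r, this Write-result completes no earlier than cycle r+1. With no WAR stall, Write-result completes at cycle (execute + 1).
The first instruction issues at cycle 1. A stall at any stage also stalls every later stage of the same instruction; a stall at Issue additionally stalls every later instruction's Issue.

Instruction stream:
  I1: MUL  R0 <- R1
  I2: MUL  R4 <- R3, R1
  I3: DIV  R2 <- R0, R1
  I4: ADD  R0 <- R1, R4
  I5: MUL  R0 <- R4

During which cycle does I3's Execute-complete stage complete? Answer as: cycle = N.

cycle = 18

I1: IS=1 RO=2 EX=6 WR=7
I2: IS=8 RO=9 EX=13 WR=14  [struct: MUL busy until I1 writes@7]
I3: IS=9 RO=10 EX=18 WR=19
I4: IS=10 RO=15 EX=17 WR=18  [RAW R4: wait I2 write@14]
I5: IS=19 RO=20 EX=24 WR=25  [WAW R0: wait I4 write@18]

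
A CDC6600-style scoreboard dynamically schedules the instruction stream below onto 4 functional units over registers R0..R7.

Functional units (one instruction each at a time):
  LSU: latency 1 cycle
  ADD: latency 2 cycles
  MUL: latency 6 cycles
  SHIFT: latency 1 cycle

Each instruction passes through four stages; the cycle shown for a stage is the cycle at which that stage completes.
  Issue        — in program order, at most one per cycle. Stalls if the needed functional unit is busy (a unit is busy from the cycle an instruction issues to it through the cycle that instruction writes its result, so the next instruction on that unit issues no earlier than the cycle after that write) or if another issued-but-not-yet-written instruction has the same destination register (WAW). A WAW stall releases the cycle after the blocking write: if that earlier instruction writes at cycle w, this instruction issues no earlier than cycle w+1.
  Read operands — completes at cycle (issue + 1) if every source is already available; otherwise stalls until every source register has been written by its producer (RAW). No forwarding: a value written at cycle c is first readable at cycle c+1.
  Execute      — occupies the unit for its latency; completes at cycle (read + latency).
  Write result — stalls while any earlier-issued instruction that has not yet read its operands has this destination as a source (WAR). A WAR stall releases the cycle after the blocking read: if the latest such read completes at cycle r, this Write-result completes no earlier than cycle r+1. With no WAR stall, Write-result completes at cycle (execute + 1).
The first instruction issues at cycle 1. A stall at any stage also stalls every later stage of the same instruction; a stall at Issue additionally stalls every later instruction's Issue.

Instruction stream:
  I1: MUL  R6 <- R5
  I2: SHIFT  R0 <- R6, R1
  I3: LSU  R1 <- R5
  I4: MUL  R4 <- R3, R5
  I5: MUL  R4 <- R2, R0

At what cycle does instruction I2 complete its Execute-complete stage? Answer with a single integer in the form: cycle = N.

cycle 1: issue I1 (MUL)
cycle 2: I1 read-ops; issue I2 (SHIFT)
cycle 3: issue I3 (LSU)
cycle 4: I3 read-ops
cycle 5: I3 finished on LSU
cycle 8: I1 finished on MUL
cycle 9: I1→R6
cycle 10: I2 read-ops; issue I4 (MUL)
cycle 11: I2 finished on SHIFT; I3→R1; I4 read-ops
cycle 12: I2→R0
cycle 17: I4 finished on MUL
cycle 18: I4→R4
cycle 19: issue I5 (MUL)
cycle 20: I5 read-ops
cycle 26: I5 finished on MUL
cycle 27: I5→R4

cycle = 11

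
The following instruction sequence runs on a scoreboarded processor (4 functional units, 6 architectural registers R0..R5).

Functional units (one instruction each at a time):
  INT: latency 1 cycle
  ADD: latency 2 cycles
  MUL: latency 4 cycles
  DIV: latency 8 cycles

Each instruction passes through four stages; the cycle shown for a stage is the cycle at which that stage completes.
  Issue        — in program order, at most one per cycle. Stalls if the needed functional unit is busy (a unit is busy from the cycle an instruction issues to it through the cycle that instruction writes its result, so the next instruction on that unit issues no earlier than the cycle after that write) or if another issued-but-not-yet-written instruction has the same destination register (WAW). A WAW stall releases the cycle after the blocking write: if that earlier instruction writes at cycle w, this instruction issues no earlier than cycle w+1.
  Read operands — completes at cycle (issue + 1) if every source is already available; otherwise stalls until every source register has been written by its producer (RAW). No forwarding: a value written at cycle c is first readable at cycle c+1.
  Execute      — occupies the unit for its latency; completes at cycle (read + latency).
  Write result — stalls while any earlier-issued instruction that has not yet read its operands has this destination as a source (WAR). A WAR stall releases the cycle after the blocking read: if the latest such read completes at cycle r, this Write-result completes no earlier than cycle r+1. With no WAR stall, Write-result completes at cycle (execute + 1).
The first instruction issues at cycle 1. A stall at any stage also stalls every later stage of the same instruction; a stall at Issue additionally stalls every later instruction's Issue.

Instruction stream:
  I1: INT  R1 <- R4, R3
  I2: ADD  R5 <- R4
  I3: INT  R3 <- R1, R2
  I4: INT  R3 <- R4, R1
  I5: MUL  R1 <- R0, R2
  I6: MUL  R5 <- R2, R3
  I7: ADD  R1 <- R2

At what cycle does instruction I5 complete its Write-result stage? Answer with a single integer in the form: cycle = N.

c1: issue I1 (INT)
c2: I1 read-ops · issue I2 (ADD)
c3: I1 finished on INT · I2 read-ops
c4: I1→R1
c5: I2 finished on ADD · issue I3 (INT)
c6: I2→R5 · I3 read-ops
c7: I3 finished on INT
c8: I3→R3
c9: issue I4 (INT)
c10: I4 read-ops · issue I5 (MUL)
c11: I4 finished on INT · I5 read-ops
c12: I4→R3
c15: I5 finished on MUL
c16: I5→R1
c17: issue I6 (MUL)
c18: I6 read-ops · issue I7 (ADD)
c19: I7 read-ops
c21: I7 finished on ADD
c22: I6 finished on MUL · I7→R1
c23: I6→R5

cycle = 16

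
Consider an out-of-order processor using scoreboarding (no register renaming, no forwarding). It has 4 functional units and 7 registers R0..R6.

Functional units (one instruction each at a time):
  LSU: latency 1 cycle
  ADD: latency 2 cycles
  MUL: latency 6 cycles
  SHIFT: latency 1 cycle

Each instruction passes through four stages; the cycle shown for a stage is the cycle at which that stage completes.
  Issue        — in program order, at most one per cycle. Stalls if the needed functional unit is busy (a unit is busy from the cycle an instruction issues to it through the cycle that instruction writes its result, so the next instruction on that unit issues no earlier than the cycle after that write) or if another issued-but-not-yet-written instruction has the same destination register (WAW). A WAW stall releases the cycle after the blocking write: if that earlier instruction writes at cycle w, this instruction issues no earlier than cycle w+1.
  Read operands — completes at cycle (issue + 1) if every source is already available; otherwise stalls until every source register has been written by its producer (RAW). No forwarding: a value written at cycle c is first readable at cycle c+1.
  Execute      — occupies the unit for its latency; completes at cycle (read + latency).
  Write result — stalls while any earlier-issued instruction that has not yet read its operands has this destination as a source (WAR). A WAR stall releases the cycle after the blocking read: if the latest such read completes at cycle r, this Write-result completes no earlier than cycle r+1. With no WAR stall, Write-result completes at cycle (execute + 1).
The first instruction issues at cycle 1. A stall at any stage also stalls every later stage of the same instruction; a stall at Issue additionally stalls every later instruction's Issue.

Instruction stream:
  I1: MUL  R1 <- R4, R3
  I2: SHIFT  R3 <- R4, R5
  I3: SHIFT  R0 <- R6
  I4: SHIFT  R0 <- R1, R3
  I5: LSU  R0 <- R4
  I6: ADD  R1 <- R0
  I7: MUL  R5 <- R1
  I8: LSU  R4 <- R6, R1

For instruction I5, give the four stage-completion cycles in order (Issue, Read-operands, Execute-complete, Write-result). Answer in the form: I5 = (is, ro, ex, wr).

t=1  issue I1 (MUL)
t=2  I1 read-ops · issue I2 (SHIFT)
t=3  I2 read-ops
t=4  I2 finished on SHIFT
t=5  I2→R3
t=6  issue I3 (SHIFT)
t=7  I3 read-ops
t=8  I1 finished on MUL · I3 finished on SHIFT
t=9  I1→R1 · I3→R0
t=10  issue I4 (SHIFT)
t=11  I4 read-ops
t=12  I4 finished on SHIFT
t=13  I4→R0
t=14  issue I5 (LSU)
t=15  I5 read-ops · issue I6 (ADD)
t=16  I5 finished on LSU · issue I7 (MUL)
t=17  I5→R0
t=18  I6 read-ops · issue I8 (LSU)
t=20  I6 finished on ADD
t=21  I6→R1
t=22  I7 read-ops · I8 read-ops
t=23  I8 finished on LSU
t=24  I8→R4
t=28  I7 finished on MUL
t=29  I7→R5

I5 = (14, 15, 16, 17)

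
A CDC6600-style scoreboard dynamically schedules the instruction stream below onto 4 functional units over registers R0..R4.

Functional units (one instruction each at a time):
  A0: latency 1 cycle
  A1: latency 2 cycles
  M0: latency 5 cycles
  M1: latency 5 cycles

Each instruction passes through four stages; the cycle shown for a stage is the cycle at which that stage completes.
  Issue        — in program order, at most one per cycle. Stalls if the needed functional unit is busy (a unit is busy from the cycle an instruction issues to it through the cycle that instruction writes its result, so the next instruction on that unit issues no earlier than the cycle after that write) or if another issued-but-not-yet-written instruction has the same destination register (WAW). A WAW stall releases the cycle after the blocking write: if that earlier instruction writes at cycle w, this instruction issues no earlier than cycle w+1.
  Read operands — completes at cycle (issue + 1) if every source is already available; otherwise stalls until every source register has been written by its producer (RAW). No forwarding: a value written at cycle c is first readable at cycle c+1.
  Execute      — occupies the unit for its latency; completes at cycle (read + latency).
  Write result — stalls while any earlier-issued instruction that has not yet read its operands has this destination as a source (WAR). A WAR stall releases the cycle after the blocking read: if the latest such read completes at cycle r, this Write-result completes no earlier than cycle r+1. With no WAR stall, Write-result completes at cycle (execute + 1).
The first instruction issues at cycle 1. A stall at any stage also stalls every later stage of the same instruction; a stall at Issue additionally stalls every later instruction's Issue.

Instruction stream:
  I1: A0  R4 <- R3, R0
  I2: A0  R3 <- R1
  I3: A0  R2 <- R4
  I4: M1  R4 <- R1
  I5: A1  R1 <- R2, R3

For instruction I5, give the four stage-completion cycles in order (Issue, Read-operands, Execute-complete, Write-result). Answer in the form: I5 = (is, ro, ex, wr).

c1: I1 issues→A0
c2: I1 reads
c3: I1 exec-done
c4: I1 writes R4
c5: I2 issues→A0
c6: I2 reads
c7: I2 exec-done
c8: I2 writes R3
c9: I3 issues→A0
c10: I3 reads; I4 issues→M1
c11: I3 exec-done; I4 reads; I5 issues→A1
c12: I3 writes R2
c13: I5 reads
c15: I5 exec-done
c16: I4 exec-done; I5 writes R1
c17: I4 writes R4

I5 = (11, 13, 15, 16)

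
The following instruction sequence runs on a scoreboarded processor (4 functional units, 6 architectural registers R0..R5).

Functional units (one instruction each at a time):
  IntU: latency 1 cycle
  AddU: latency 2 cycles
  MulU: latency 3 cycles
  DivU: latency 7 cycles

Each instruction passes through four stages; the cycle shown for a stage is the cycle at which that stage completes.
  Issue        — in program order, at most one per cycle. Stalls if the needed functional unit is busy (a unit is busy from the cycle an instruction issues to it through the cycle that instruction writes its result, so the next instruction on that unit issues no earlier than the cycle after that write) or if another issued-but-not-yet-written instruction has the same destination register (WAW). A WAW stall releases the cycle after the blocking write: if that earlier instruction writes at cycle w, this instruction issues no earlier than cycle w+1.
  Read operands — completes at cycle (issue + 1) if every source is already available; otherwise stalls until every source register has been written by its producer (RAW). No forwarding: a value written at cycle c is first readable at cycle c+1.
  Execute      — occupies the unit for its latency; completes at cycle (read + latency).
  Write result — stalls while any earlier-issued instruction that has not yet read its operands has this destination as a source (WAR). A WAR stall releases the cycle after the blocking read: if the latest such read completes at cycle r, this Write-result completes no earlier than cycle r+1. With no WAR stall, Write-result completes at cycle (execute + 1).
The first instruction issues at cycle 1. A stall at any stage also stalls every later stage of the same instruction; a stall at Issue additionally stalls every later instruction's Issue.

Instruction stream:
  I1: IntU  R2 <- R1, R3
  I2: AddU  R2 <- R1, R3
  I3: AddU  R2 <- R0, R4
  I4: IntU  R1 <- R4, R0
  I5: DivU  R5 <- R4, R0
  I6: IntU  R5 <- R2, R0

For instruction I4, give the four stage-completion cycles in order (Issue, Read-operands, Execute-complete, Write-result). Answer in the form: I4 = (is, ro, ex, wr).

[1] I1 dispatched to IntU
[2] I1 operands ready
[3] I1 complete
[4] R2←I1
[5] I2 dispatched to AddU
[6] I2 operands ready
[8] I2 complete
[9] R2←I2
[10] I3 dispatched to AddU
[11] I3 operands ready · I4 dispatched to IntU
[12] I4 operands ready · I5 dispatched to DivU
[13] I3 complete · I4 complete · I5 operands ready
[14] R2←I3 · R1←I4
[20] I5 complete
[21] R5←I5
[22] I6 dispatched to IntU
[23] I6 operands ready
[24] I6 complete
[25] R5←I6

I4 = (11, 12, 13, 14)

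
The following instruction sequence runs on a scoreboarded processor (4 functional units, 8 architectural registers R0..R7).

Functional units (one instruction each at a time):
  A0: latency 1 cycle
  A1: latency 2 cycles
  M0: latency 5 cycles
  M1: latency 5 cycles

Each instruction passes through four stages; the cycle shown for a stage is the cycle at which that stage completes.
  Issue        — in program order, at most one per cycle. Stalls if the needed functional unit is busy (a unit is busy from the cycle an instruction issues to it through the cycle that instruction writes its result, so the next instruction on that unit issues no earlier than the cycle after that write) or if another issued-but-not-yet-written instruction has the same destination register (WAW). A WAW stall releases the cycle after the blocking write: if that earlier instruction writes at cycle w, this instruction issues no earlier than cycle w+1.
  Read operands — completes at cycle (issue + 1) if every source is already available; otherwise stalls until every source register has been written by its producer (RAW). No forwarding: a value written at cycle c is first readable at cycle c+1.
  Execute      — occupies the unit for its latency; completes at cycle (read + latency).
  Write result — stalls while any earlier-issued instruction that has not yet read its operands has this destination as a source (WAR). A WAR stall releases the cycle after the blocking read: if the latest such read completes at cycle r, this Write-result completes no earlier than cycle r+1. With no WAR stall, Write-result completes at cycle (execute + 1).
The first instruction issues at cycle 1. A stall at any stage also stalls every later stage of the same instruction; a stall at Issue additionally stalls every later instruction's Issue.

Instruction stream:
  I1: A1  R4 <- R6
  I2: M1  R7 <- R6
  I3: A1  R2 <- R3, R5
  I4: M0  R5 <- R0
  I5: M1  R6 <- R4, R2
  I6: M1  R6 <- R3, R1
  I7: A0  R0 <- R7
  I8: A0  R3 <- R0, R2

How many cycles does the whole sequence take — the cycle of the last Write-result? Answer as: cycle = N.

cycle = 26

  I1 | 1 | 2 | 4 | 5
  I2 | 2 | 3 | 8 | 9
  I3 | 6 | 7 | 9 | 10   struct: A1 busy until I1 writes@5
  I4 | 7 | 8 | 13 | 14
  I5 | 10 | 11 | 16 | 17   struct: M1 busy until I2 writes@9
  I6 | 18 | 19 | 24 | 25   struct: M1 busy until I5 writes@17
  I7 | 19 | 20 | 21 | 22
  I8 | 23 | 24 | 25 | 26   struct: A0 busy until I7 writes@22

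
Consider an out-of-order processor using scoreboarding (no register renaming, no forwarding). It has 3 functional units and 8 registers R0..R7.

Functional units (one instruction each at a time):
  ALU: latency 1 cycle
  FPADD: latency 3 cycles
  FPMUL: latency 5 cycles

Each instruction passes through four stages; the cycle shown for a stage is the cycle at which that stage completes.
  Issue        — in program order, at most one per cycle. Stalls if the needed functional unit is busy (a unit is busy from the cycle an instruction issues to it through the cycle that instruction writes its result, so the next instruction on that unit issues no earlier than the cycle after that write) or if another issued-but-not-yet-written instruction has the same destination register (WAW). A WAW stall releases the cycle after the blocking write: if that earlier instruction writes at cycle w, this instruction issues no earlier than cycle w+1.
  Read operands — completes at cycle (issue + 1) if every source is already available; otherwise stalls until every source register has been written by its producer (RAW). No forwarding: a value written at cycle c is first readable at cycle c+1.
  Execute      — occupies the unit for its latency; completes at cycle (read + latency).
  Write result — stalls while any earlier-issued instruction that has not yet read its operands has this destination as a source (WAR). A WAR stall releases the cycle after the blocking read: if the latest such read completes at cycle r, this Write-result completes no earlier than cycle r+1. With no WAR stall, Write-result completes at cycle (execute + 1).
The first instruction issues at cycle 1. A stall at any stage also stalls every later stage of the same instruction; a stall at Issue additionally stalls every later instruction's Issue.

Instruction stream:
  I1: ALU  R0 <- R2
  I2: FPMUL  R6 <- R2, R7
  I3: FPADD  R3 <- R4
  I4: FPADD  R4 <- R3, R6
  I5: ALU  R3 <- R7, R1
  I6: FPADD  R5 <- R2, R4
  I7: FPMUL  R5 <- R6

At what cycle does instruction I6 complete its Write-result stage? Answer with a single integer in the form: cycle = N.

I1: IS=1 RO=2 EX=3 WR=4
I2: IS=2 RO=3 EX=8 WR=9
I3: IS=3 RO=4 EX=7 WR=8
I4: IS=9 RO=10 EX=13 WR=14  [struct: FPADD busy until I3 writes@8]
I5: IS=10 RO=11 EX=12 WR=13
I6: IS=15 RO=16 EX=19 WR=20  [struct: FPADD busy until I4 writes@14]
I7: IS=21 RO=22 EX=27 WR=28  [WAW R5: wait I6 write@20]

cycle = 20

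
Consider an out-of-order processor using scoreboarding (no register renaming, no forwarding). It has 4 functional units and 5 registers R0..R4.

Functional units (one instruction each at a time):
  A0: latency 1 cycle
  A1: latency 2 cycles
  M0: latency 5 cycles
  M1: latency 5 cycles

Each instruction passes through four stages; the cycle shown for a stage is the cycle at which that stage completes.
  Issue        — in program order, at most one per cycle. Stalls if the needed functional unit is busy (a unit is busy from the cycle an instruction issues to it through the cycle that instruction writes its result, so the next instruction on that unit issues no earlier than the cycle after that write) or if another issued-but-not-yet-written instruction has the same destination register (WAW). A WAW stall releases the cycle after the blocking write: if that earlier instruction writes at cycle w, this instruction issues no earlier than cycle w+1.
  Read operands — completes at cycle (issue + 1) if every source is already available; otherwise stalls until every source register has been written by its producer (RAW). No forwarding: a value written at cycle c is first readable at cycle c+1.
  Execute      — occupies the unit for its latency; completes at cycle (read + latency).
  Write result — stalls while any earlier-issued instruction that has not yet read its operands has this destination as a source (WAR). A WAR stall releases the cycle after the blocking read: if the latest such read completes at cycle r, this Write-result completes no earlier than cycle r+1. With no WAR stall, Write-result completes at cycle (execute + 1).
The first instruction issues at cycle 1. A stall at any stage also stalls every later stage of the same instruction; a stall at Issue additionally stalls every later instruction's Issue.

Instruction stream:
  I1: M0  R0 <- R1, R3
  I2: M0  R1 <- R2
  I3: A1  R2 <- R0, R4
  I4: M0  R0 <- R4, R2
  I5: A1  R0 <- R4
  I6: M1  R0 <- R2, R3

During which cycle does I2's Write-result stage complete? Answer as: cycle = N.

cycle = 16

[1] I1 issues→M0
[2] I1 reads
[7] I1 exec-done
[8] I1 writes R0
[9] I2 issues→M0
[10] I2 reads | I3 issues→A1
[11] I3 reads
[13] I3 exec-done
[14] I3 writes R2
[15] I2 exec-done
[16] I2 writes R1
[17] I4 issues→M0
[18] I4 reads
[23] I4 exec-done
[24] I4 writes R0
[25] I5 issues→A1
[26] I5 reads
[28] I5 exec-done
[29] I5 writes R0
[30] I6 issues→M1
[31] I6 reads
[36] I6 exec-done
[37] I6 writes R0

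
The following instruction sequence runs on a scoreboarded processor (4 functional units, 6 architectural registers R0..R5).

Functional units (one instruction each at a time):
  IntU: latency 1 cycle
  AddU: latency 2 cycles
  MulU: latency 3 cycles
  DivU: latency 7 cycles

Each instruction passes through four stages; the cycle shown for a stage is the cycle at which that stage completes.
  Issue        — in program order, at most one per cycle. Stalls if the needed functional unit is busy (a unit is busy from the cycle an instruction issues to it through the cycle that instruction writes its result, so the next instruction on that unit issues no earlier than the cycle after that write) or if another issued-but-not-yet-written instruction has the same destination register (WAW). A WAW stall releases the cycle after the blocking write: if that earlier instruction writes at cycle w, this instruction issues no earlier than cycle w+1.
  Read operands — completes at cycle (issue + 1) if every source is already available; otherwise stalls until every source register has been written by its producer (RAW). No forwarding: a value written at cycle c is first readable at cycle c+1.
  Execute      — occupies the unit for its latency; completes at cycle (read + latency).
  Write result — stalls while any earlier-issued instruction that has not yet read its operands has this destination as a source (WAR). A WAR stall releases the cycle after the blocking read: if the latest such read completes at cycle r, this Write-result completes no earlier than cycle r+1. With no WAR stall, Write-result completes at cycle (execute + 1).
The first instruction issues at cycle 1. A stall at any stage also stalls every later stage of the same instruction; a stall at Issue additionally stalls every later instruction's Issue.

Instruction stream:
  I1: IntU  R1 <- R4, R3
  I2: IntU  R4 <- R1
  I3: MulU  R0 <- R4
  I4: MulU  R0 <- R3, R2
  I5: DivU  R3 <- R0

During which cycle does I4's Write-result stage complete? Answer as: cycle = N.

cycle 1: I1→IntU
cycle 2: I1 RO
cycle 3: I1 EX
cycle 4: I1 WR R1
cycle 5: I2→IntU
cycle 6: I2 RO, I3→MulU
cycle 7: I2 EX
cycle 8: I2 WR R4
cycle 9: I3 RO
cycle 12: I3 EX
cycle 13: I3 WR R0
cycle 14: I4→MulU
cycle 15: I4 RO, I5→DivU
cycle 18: I4 EX
cycle 19: I4 WR R0
cycle 20: I5 RO
cycle 27: I5 EX
cycle 28: I5 WR R3

cycle = 19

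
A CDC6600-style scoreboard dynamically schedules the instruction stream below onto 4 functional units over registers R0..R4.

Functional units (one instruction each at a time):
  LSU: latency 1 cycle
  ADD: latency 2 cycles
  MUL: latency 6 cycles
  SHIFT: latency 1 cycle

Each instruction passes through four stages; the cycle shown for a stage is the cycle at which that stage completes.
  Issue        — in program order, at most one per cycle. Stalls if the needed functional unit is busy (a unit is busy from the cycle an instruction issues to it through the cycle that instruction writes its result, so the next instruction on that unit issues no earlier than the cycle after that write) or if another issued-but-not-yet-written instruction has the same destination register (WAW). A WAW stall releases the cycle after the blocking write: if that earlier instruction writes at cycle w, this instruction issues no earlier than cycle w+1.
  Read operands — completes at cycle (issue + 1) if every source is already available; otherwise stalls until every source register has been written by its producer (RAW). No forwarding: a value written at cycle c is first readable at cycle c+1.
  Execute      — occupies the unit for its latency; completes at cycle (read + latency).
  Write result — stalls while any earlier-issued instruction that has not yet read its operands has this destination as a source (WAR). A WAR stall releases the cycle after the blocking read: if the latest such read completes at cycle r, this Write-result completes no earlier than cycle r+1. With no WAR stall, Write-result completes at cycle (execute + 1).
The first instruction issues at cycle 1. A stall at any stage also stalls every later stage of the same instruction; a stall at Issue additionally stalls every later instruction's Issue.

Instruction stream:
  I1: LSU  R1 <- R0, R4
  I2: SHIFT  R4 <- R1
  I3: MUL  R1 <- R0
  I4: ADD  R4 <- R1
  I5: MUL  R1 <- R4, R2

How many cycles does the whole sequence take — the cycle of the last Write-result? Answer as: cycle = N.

1) issue 1, read 2, done 3, write 4
2) issue 2, read 5, done 6, write 7  <RAW R1: wait I1 write@4>
3) issue 5, read 6, done 12, write 13  <WAW R1: wait I1 write@4>
4) issue 8, read 14, done 16, write 17  <WAW R4: wait I2 write@7 / RAW R1: wait I3 write@13>
5) issue 14, read 18, done 24, write 25  <struct: MUL busy until I3 writes@13 / RAW R4: wait I4 write@17>

cycle = 25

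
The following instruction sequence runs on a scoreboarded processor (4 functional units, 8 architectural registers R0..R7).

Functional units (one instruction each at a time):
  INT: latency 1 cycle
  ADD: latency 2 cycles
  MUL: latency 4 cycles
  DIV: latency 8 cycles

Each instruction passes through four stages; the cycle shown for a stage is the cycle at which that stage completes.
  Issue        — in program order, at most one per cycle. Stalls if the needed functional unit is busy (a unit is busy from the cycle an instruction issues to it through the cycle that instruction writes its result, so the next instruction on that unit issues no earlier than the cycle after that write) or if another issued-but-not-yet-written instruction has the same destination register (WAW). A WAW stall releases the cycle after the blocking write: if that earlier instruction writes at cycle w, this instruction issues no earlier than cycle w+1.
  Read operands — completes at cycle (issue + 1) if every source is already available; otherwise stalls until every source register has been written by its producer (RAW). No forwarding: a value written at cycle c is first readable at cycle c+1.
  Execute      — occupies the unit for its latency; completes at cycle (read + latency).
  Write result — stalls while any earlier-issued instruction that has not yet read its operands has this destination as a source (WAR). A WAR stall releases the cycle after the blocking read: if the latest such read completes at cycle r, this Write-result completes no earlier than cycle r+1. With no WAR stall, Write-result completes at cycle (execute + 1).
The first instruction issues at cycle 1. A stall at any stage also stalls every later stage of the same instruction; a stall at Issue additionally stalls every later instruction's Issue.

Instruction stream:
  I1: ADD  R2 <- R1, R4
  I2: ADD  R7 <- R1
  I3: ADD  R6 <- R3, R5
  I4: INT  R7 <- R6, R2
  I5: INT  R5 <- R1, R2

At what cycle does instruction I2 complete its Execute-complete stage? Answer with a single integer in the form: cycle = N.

I1 -> (1, 2, 4, 5)
I2 -> (6, 7, 9, 10)  // struct: ADD busy until I1 writes@5
I3 -> (11, 12, 14, 15)  // struct: ADD busy until I2 writes@10
I4 -> (12, 16, 17, 18)  // RAW R6: wait I3 write@15
I5 -> (19, 20, 21, 22)  // struct: INT busy until I4 writes@18

cycle = 9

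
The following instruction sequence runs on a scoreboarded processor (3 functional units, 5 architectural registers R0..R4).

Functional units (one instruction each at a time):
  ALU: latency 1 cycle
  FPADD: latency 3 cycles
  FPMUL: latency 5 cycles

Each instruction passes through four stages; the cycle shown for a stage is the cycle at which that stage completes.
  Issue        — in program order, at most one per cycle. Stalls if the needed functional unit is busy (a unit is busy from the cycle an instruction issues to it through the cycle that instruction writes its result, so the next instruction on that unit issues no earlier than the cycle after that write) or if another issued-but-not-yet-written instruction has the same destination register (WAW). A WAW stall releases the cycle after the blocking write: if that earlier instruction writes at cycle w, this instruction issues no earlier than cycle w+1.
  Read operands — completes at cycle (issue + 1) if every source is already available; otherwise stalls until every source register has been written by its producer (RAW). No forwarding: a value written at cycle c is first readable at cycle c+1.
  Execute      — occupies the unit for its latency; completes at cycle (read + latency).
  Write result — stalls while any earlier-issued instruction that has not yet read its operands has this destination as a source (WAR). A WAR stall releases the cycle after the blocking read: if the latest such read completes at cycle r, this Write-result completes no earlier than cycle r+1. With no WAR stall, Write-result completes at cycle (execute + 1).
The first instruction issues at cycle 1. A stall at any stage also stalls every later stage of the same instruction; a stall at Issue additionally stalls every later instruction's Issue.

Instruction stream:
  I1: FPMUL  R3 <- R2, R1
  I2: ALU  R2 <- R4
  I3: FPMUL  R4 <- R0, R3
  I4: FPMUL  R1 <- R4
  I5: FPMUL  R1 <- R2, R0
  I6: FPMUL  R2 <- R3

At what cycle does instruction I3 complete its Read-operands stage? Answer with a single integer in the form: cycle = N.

cycle 1: I1 dispatched to FPMUL
cycle 2: I1 operands ready, I2 dispatched to ALU
cycle 3: I2 operands ready
cycle 4: I2 complete
cycle 5: R2←I2
cycle 7: I1 complete
cycle 8: R3←I1
cycle 9: I3 dispatched to FPMUL
cycle 10: I3 operands ready
cycle 15: I3 complete
cycle 16: R4←I3
cycle 17: I4 dispatched to FPMUL
cycle 18: I4 operands ready
cycle 23: I4 complete
cycle 24: R1←I4
cycle 25: I5 dispatched to FPMUL
cycle 26: I5 operands ready
cycle 31: I5 complete
cycle 32: R1←I5
cycle 33: I6 dispatched to FPMUL
cycle 34: I6 operands ready
cycle 39: I6 complete
cycle 40: R2←I6

cycle = 10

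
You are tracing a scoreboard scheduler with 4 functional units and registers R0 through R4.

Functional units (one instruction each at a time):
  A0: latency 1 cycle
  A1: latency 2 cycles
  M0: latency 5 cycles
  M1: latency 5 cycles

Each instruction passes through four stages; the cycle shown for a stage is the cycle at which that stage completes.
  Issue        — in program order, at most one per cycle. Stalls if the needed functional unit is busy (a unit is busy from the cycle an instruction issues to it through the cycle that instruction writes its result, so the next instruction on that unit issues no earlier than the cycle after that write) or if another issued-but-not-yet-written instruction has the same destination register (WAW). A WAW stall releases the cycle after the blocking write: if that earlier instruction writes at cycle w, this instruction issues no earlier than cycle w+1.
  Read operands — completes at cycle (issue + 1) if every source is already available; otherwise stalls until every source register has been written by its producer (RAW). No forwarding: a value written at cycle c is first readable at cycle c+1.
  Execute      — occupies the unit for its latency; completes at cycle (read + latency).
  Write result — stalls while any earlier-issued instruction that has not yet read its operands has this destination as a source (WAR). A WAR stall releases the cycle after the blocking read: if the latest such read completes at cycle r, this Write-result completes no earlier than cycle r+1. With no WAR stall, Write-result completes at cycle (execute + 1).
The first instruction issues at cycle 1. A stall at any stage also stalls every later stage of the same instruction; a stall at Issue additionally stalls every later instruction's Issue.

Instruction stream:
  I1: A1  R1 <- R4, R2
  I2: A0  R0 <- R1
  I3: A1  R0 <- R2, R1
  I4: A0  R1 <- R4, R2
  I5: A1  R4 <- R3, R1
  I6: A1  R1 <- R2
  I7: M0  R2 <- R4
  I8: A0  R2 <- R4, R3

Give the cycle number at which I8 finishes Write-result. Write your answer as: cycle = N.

cycle = 31

  I1 | 1 | 2 | 4 | 5
  I2 | 2 | 6 | 7 | 8   RAW R1: wait I1 write@5
  I3 | 9 | 10 | 12 | 13   WAW R0: wait I2 write@8
  I4 | 10 | 11 | 12 | 13
  I5 | 14 | 15 | 17 | 18   struct: A1 busy until I3 writes@13
  I6 | 19 | 20 | 22 | 23   struct: A1 busy until I5 writes@18
  I7 | 20 | 21 | 26 | 27
  I8 | 28 | 29 | 30 | 31   WAW R2: wait I7 write@27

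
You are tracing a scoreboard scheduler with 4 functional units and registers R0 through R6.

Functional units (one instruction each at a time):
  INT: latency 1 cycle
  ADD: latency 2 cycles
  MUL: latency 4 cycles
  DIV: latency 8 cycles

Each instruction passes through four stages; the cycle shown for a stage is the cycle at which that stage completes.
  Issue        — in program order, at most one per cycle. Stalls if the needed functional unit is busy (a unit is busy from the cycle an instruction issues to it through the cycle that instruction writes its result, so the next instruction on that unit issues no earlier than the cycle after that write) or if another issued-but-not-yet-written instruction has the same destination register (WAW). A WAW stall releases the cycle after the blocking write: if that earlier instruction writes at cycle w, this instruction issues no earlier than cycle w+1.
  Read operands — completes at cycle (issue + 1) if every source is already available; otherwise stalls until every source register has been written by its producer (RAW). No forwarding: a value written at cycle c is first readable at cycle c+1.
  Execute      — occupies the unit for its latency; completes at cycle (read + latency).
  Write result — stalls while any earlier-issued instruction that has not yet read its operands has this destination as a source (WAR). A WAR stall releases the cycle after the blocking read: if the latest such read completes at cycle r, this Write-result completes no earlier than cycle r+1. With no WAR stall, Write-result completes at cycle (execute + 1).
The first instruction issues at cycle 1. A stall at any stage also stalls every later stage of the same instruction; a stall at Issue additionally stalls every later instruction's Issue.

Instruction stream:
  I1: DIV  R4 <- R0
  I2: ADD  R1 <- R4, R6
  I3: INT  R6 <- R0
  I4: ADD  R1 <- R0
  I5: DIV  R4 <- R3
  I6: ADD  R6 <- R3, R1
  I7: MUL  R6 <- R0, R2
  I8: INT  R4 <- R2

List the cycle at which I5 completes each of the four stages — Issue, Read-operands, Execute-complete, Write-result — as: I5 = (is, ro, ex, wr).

I5 = (17, 18, 26, 27)

cycle 1: I1 issues→DIV
cycle 2: I1 reads | I2 issues→ADD
cycle 3: I3 issues→INT
cycle 4: I3 reads
cycle 5: I3 exec-done
cycle 10: I1 exec-done
cycle 11: I1 writes R4
cycle 12: I2 reads
cycle 13: I3 writes R6
cycle 14: I2 exec-done
cycle 15: I2 writes R1
cycle 16: I4 issues→ADD
cycle 17: I4 reads | I5 issues→DIV
cycle 18: I5 reads
cycle 19: I4 exec-done
cycle 20: I4 writes R1
cycle 21: I6 issues→ADD
cycle 22: I6 reads
cycle 24: I6 exec-done
cycle 25: I6 writes R6
cycle 26: I5 exec-done | I7 issues→MUL
cycle 27: I5 writes R4 | I7 reads
cycle 28: I8 issues→INT
cycle 29: I8 reads
cycle 30: I8 exec-done
cycle 31: I7 exec-done | I8 writes R4
cycle 32: I7 writes R6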